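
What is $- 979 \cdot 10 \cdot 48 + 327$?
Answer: $-469593$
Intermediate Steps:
$- 979 \cdot 10 \cdot 48 + 327 = \left(-979\right) 480 + 327 = -469920 + 327 = -469593$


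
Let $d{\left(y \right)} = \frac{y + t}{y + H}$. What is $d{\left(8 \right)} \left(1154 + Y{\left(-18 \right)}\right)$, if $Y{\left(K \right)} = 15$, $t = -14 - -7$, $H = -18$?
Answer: $- \frac{1169}{10} \approx -116.9$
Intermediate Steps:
$t = -7$ ($t = -14 + 7 = -7$)
$d{\left(y \right)} = \frac{-7 + y}{-18 + y}$ ($d{\left(y \right)} = \frac{y - 7}{y - 18} = \frac{-7 + y}{-18 + y}$)
$d{\left(8 \right)} \left(1154 + Y{\left(-18 \right)}\right) = \frac{-7 + 8}{-18 + 8} \left(1154 + 15\right) = \frac{1}{-10} \cdot 1 \cdot 1169 = \left(- \frac{1}{10}\right) 1 \cdot 1169 = \left(- \frac{1}{10}\right) 1169 = - \frac{1169}{10}$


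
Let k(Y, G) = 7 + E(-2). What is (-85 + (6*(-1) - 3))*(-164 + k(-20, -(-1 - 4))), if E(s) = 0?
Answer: 14758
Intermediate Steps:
k(Y, G) = 7 (k(Y, G) = 7 + 0 = 7)
(-85 + (6*(-1) - 3))*(-164 + k(-20, -(-1 - 4))) = (-85 + (6*(-1) - 3))*(-164 + 7) = (-85 + (-6 - 3))*(-157) = (-85 - 9)*(-157) = -94*(-157) = 14758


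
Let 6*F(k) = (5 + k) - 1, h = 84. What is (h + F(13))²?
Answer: 271441/36 ≈ 7540.0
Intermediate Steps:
F(k) = ⅔ + k/6 (F(k) = ((5 + k) - 1)/6 = (4 + k)/6 = ⅔ + k/6)
(h + F(13))² = (84 + (⅔ + (⅙)*13))² = (84 + (⅔ + 13/6))² = (84 + 17/6)² = (521/6)² = 271441/36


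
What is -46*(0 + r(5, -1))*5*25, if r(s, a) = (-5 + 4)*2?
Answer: 11500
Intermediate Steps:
r(s, a) = -2 (r(s, a) = -1*2 = -2)
-46*(0 + r(5, -1))*5*25 = -46*(0 - 2)*5*25 = -(-92)*5*25 = -46*(-10)*25 = 460*25 = 11500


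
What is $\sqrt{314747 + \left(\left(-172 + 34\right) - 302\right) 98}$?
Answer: $\sqrt{271627} \approx 521.18$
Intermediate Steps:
$\sqrt{314747 + \left(\left(-172 + 34\right) - 302\right) 98} = \sqrt{314747 + \left(-138 - 302\right) 98} = \sqrt{314747 - 43120} = \sqrt{271627}$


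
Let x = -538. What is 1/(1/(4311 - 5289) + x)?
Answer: -978/526165 ≈ -0.0018587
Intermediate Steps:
1/(1/(4311 - 5289) + x) = 1/(1/(4311 - 5289) - 538) = 1/(1/(-978) - 538) = 1/(-1/978 - 538) = 1/(-526165/978) = -978/526165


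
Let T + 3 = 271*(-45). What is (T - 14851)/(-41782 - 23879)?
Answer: 27049/65661 ≈ 0.41195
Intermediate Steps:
T = -12198 (T = -3 + 271*(-45) = -3 - 12195 = -12198)
(T - 14851)/(-41782 - 23879) = (-12198 - 14851)/(-41782 - 23879) = -27049/(-65661) = -27049*(-1/65661) = 27049/65661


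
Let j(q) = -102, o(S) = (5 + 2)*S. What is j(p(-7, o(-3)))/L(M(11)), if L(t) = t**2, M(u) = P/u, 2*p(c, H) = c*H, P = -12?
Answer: -2057/24 ≈ -85.708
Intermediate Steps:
o(S) = 7*S
p(c, H) = H*c/2 (p(c, H) = (c*H)/2 = (H*c)/2 = H*c/2)
M(u) = -12/u
j(p(-7, o(-3)))/L(M(11)) = -102/((-12/11)**2) = -102/144/121 = -102*121/144 = -2057/24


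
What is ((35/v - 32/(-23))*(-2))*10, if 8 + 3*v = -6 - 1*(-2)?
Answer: 3385/23 ≈ 147.17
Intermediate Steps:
v = -4 (v = -8/3 + (-6 - 1*(-2))/3 = -8/3 + (-6 + 2)/3 = -8/3 + (⅓)*(-4) = -8/3 - 4/3 = -4)
((35/v - 32/(-23))*(-2))*10 = ((35/(-4) - 32/(-23))*(-2))*10 = ((35*(-¼) - 32*(-1/23))*(-2))*10 = ((-35/4 + 32/23)*(-2))*10 = -677/92*(-2)*10 = (677/46)*10 = 3385/23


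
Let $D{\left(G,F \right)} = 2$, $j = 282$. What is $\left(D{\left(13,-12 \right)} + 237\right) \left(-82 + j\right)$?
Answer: $47800$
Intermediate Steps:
$\left(D{\left(13,-12 \right)} + 237\right) \left(-82 + j\right) = \left(2 + 237\right) \left(-82 + 282\right) = 239 \cdot 200 = 47800$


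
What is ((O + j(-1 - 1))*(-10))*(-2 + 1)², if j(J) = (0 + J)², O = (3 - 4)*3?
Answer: -10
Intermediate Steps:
O = -3 (O = -1*3 = -3)
j(J) = J²
((O + j(-1 - 1))*(-10))*(-2 + 1)² = ((-3 + (-1 - 1)²)*(-10))*(-2 + 1)² = ((-3 + (-2)²)*(-10))*(-1)² = ((-3 + 4)*(-10))*1 = (1*(-10))*1 = -10*1 = -10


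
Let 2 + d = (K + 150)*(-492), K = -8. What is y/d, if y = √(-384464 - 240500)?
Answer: -I*√156241/34933 ≈ -0.011315*I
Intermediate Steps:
y = 2*I*√156241 (y = √(-624964) = 2*I*√156241 ≈ 790.55*I)
d = -69866 (d = -2 + (-8 + 150)*(-492) = -2 + 142*(-492) = -2 - 69864 = -69866)
y/d = (2*I*√156241)/(-69866) = (2*I*√156241)*(-1/69866) = -I*√156241/34933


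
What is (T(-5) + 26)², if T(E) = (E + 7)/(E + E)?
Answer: 16641/25 ≈ 665.64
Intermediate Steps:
T(E) = (7 + E)/(2*E) (T(E) = (7 + E)/((2*E)) = (7 + E)*(1/(2*E)) = (7 + E)/(2*E))
(T(-5) + 26)² = ((½)*(7 - 5)/(-5) + 26)² = ((½)*(-⅕)*2 + 26)² = (-⅕ + 26)² = (129/5)² = 16641/25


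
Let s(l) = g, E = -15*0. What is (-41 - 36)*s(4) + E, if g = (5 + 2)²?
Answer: -3773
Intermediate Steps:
E = 0
g = 49 (g = 7² = 49)
s(l) = 49
(-41 - 36)*s(4) + E = (-41 - 36)*49 + 0 = -77*49 + 0 = -3773 + 0 = -3773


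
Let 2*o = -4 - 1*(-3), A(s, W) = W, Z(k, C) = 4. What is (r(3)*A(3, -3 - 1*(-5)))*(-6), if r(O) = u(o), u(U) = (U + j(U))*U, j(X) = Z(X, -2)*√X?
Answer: -3 + 12*I*√2 ≈ -3.0 + 16.971*I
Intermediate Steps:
j(X) = 4*√X
o = -½ (o = (-4 - 1*(-3))/2 = (-4 + 3)/2 = (½)*(-1) = -½ ≈ -0.50000)
u(U) = U*(U + 4*√U) (u(U) = (U + 4*√U)*U = U*(U + 4*√U))
r(O) = ¼ - I*√2 (r(O) = -(-½ + 4*√(-½))/2 = -(-½ + 4*(I*√2/2))/2 = -(-½ + 2*I*√2)/2 = ¼ - I*√2)
(r(3)*A(3, -3 - 1*(-5)))*(-6) = ((¼ - I*√2)*(-3 - 1*(-5)))*(-6) = ((¼ - I*√2)*(-3 + 5))*(-6) = ((¼ - I*√2)*2)*(-6) = (½ - 2*I*√2)*(-6) = -3 + 12*I*√2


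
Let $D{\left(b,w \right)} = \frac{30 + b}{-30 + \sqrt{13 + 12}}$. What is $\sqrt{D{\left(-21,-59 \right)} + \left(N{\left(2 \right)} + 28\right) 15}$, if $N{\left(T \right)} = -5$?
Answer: $\frac{2 \sqrt{2154}}{5} \approx 18.564$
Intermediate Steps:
$D{\left(b,w \right)} = - \frac{6}{5} - \frac{b}{25}$ ($D{\left(b,w \right)} = \frac{30 + b}{-30 + \sqrt{25}} = \frac{30 + b}{-30 + 5} = \frac{30 + b}{-25} = \left(30 + b\right) \left(- \frac{1}{25}\right) = - \frac{6}{5} - \frac{b}{25}$)
$\sqrt{D{\left(-21,-59 \right)} + \left(N{\left(2 \right)} + 28\right) 15} = \sqrt{\left(- \frac{6}{5} - - \frac{21}{25}\right) + \left(-5 + 28\right) 15} = \sqrt{\left(- \frac{6}{5} + \frac{21}{25}\right) + 23 \cdot 15} = \sqrt{- \frac{9}{25} + 345} = \sqrt{\frac{8616}{25}} = \frac{2 \sqrt{2154}}{5}$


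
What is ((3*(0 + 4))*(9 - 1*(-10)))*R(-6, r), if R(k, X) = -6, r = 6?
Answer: -1368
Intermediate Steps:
((3*(0 + 4))*(9 - 1*(-10)))*R(-6, r) = ((3*(0 + 4))*(9 - 1*(-10)))*(-6) = ((3*4)*(9 + 10))*(-6) = (12*19)*(-6) = 228*(-6) = -1368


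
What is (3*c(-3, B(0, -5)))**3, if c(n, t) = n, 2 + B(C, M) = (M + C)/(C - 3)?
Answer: -729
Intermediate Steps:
B(C, M) = -2 + (C + M)/(-3 + C) (B(C, M) = -2 + (M + C)/(C - 3) = -2 + (C + M)/(-3 + C))
(3*c(-3, B(0, -5)))**3 = (3*(-3))**3 = (-9)**3 = -729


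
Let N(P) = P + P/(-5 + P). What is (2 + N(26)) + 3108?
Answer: 65882/21 ≈ 3137.2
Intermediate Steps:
(2 + N(26)) + 3108 = (2 + 26*(-4 + 26)/(-5 + 26)) + 3108 = (2 + 26*22/21) + 3108 = (2 + 26*(1/21)*22) + 3108 = (2 + 572/21) + 3108 = 614/21 + 3108 = 65882/21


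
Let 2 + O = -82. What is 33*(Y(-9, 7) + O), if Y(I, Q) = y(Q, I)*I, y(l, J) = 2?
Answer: -3366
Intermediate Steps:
O = -84 (O = -2 - 82 = -84)
Y(I, Q) = 2*I
33*(Y(-9, 7) + O) = 33*(2*(-9) - 84) = 33*(-18 - 84) = 33*(-102) = -3366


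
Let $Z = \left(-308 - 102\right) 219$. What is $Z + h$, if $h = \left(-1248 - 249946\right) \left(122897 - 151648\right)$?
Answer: $7221988904$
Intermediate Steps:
$h = 7222078694$ ($h = \left(-251194\right) \left(-28751\right) = 7222078694$)
$Z = -89790$ ($Z = \left(-410\right) 219 = -89790$)
$Z + h = -89790 + 7222078694 = 7221988904$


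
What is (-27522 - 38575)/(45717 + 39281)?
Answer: -66097/84998 ≈ -0.77763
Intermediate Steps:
(-27522 - 38575)/(45717 + 39281) = -66097/84998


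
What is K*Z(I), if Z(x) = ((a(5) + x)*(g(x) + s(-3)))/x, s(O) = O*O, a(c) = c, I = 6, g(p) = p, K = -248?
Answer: -6820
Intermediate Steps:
s(O) = O²
Z(x) = (5 + x)*(9 + x)/x (Z(x) = ((5 + x)*(x + (-3)²))/x = ((5 + x)*(x + 9))/x = ((5 + x)*(9 + x))/x = (5 + x)*(9 + x)/x)
K*Z(I) = -248*(14 + 6 + 45/6) = -248*(14 + 6 + 45*(⅙)) = -248*(14 + 6 + 15/2) = -248*55/2 = -6820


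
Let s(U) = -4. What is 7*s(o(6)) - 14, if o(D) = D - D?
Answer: -42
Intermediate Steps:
o(D) = 0
7*s(o(6)) - 14 = 7*(-4) - 14 = -28 - 14 = -42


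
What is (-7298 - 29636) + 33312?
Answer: -3622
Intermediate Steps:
(-7298 - 29636) + 33312 = -36934 + 33312 = -3622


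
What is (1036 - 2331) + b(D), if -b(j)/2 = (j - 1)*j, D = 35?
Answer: -3675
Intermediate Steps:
b(j) = -2*j*(-1 + j) (b(j) = -2*(j - 1)*j = -2*(-1 + j)*j = -2*j*(-1 + j))
(1036 - 2331) + b(D) = (1036 - 2331) + 2*35*(1 - 1*35) = -1295 + 2*35*(1 - 35) = -1295 + 2*35*(-34) = -1295 - 2380 = -3675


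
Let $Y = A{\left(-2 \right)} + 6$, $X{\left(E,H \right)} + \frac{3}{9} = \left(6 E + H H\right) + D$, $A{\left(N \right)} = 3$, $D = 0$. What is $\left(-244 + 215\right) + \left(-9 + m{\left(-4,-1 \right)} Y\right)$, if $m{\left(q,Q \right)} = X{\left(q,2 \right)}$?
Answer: $-221$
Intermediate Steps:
$X{\left(E,H \right)} = - \frac{1}{3} + H^{2} + 6 E$ ($X{\left(E,H \right)} = - \frac{1}{3} + \left(\left(6 E + H H\right) + 0\right) = - \frac{1}{3} + \left(\left(6 E + H^{2}\right) + 0\right) = - \frac{1}{3} + \left(\left(H^{2} + 6 E\right) + 0\right) = - \frac{1}{3} + \left(H^{2} + 6 E\right) = - \frac{1}{3} + H^{2} + 6 E$)
$m{\left(q,Q \right)} = \frac{11}{3} + 6 q$ ($m{\left(q,Q \right)} = - \frac{1}{3} + 2^{2} + 6 q = - \frac{1}{3} + 4 + 6 q = \frac{11}{3} + 6 q$)
$Y = 9$ ($Y = 3 + 6 = 9$)
$\left(-244 + 215\right) + \left(-9 + m{\left(-4,-1 \right)} Y\right) = \left(-244 + 215\right) + \left(-9 + \left(\frac{11}{3} + 6 \left(-4\right)\right) 9\right) = -29 + \left(-9 + \left(\frac{11}{3} - 24\right) 9\right) = -29 - 192 = -221$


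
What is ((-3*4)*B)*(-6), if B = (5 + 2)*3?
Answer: 1512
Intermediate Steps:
B = 21 (B = 7*3 = 21)
((-3*4)*B)*(-6) = (-3*4*21)*(-6) = -12*21*(-6) = -252*(-6) = 1512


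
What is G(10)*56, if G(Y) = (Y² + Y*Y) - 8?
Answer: 10752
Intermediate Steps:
G(Y) = -8 + 2*Y² (G(Y) = (Y² + Y²) - 8 = 2*Y² - 8 = -8 + 2*Y²)
G(10)*56 = (-8 + 2*10²)*56 = (-8 + 2*100)*56 = (-8 + 200)*56 = 192*56 = 10752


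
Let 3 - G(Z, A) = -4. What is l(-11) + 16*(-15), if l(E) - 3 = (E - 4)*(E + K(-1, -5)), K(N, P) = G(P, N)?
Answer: -177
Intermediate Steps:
G(Z, A) = 7 (G(Z, A) = 3 - 1*(-4) = 3 + 4 = 7)
K(N, P) = 7
l(E) = 3 + (-4 + E)*(7 + E) (l(E) = 3 + (E - 4)*(E + 7) = 3 + (-4 + E)*(7 + E))
l(-11) + 16*(-15) = (-25 + (-11)² + 3*(-11)) + 16*(-15) = (-25 + 121 - 33) - 240 = 63 - 240 = -177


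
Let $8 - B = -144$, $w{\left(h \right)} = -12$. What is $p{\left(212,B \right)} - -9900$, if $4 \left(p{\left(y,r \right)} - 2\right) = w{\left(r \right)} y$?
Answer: $9266$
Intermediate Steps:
$B = 152$ ($B = 8 - -144 = 8 + 144 = 152$)
$p{\left(y,r \right)} = 2 - 3 y$ ($p{\left(y,r \right)} = 2 + \frac{\left(-12\right) y}{4} = 2 - 3 y$)
$p{\left(212,B \right)} - -9900 = \left(2 - 636\right) - -9900 = \left(2 - 636\right) + 9900 = -634 + 9900 = 9266$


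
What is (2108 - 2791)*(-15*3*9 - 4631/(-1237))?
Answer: 339009782/1237 ≈ 2.7406e+5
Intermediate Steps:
(2108 - 2791)*(-15*3*9 - 4631/(-1237)) = -683*(-45*9 - 4631*(-1/1237)) = -683*(-405 + 4631/1237) = -683*(-496354/1237) = 339009782/1237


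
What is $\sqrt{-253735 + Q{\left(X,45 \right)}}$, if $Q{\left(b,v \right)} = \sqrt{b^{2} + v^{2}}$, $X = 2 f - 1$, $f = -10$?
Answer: $\sqrt{-253735 + 3 \sqrt{274}} \approx 503.67 i$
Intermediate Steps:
$X = -21$ ($X = 2 \left(-10\right) - 1 = -20 - 1 = -21$)
$\sqrt{-253735 + Q{\left(X,45 \right)}} = \sqrt{-253735 + \sqrt{\left(-21\right)^{2} + 45^{2}}} = \sqrt{-253735 + \sqrt{441 + 2025}} = \sqrt{-253735 + \sqrt{2466}} = \sqrt{-253735 + 3 \sqrt{274}}$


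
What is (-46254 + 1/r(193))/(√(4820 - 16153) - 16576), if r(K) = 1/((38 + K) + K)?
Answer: 108525440/39253587 + 45830*I*√11333/274775109 ≈ 2.7647 + 0.017756*I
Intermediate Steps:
r(K) = 1/(38 + 2*K)
(-46254 + 1/r(193))/(√(4820 - 16153) - 16576) = (-46254 + 1/(1/(2*(19 + 193))))/(√(4820 - 16153) - 16576) = (-46254 + 1/((½)/212))/(√(-11333) - 16576) = (-46254 + 1/((½)*(1/212)))/(I*√11333 - 16576) = (-46254 + 1/(1/424))/(-16576 + I*√11333) = (-46254 + 424)/(-16576 + I*√11333) = -45830/(-16576 + I*√11333)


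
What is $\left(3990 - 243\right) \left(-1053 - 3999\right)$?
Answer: $-18929844$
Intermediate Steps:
$\left(3990 - 243\right) \left(-1053 - 3999\right) = 3747 \left(-5052\right) = -18929844$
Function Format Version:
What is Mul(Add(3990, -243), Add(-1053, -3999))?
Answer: -18929844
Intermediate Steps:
Mul(Add(3990, -243), Add(-1053, -3999)) = Mul(3747, -5052) = -18929844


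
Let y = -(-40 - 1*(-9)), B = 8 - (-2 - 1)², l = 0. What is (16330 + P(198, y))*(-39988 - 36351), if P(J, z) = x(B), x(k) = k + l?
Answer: -1246539531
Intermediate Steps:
B = -1 (B = 8 - 1*(-3)² = 8 - 1*9 = 8 - 9 = -1)
x(k) = k (x(k) = k + 0 = k)
y = 31 (y = -(-40 + 9) = -1*(-31) = 31)
P(J, z) = -1
(16330 + P(198, y))*(-39988 - 36351) = (16330 - 1)*(-39988 - 36351) = 16329*(-76339) = -1246539531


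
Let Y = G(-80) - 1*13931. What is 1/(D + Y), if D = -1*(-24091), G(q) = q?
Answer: 1/10080 ≈ 9.9206e-5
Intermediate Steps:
D = 24091
Y = -14011 (Y = -80 - 1*13931 = -80 - 13931 = -14011)
1/(D + Y) = 1/(24091 - 14011) = 1/10080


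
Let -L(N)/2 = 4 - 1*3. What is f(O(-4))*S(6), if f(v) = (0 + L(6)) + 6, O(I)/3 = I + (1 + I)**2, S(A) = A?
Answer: 24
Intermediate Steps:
L(N) = -2 (L(N) = -2*(4 - 1*3) = -2*(4 - 3) = -2*1 = -2)
O(I) = 3*I + 3*(1 + I)**2 (O(I) = 3*(I + (1 + I)**2) = 3*I + 3*(1 + I)**2)
f(v) = 4 (f(v) = (0 - 2) + 6 = -2 + 6 = 4)
f(O(-4))*S(6) = 4*6 = 24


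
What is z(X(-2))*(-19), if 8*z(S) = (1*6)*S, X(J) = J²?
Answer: -57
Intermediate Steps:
z(S) = 3*S/4 (z(S) = ((1*6)*S)/8 = (6*S)/8 = 3*S/4)
z(X(-2))*(-19) = ((¾)*(-2)²)*(-19) = ((¾)*4)*(-19) = 3*(-19) = -57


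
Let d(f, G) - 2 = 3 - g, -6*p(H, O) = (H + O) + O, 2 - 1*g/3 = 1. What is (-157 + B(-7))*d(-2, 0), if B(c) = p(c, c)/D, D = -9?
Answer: -2833/9 ≈ -314.78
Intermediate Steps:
g = 3 (g = 6 - 3*1 = 6 - 3 = 3)
p(H, O) = -O/3 - H/6 (p(H, O) = -((H + O) + O)/6 = -(H + 2*O)/6 = -O/3 - H/6)
B(c) = c/18 (B(c) = (-c/3 - c/6)/(-9) = -c/2*(-⅑) = c/18)
d(f, G) = 2 (d(f, G) = 2 + (3 - 1*3) = 2 + (3 - 3) = 2 + 0 = 2)
(-157 + B(-7))*d(-2, 0) = (-157 + (1/18)*(-7))*2 = (-157 - 7/18)*2 = -2833/18*2 = -2833/9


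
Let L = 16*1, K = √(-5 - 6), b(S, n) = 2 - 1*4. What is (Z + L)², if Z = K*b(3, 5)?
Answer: 212 - 64*I*√11 ≈ 212.0 - 212.26*I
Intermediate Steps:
b(S, n) = -2 (b(S, n) = 2 - 4 = -2)
K = I*√11 (K = √(-11) = I*√11 ≈ 3.3166*I)
L = 16
Z = -2*I*√11 (Z = (I*√11)*(-2) = -2*I*√11 ≈ -6.6332*I)
(Z + L)² = (-2*I*√11 + 16)² = (16 - 2*I*√11)²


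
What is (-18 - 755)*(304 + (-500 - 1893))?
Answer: 1614797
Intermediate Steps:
(-18 - 755)*(304 + (-500 - 1893)) = -773*(304 - 2393) = -773*(-2089) = 1614797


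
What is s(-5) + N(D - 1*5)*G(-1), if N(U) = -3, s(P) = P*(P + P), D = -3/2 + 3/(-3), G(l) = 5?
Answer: 35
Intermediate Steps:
D = -5/2 (D = -3*½ + 3*(-⅓) = -3/2 - 1 = -5/2 ≈ -2.5000)
s(P) = 2*P² (s(P) = P*(2*P) = 2*P²)
s(-5) + N(D - 1*5)*G(-1) = 2*(-5)² - 3*5 = 2*25 - 15 = 50 - 15 = 35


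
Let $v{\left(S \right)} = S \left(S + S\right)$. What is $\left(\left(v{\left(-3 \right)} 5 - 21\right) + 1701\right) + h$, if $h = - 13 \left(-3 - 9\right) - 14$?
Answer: $1912$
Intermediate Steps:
$h = 142$ ($h = - 13 \left(-3 - 9\right) - 14 = \left(-13\right) \left(-12\right) - 14 = 156 - 14 = 142$)
$v{\left(S \right)} = 2 S^{2}$ ($v{\left(S \right)} = S 2 S = 2 S^{2}$)
$\left(\left(v{\left(-3 \right)} 5 - 21\right) + 1701\right) + h = \left(\left(2 \left(-3\right)^{2} \cdot 5 - 21\right) + 1701\right) + 142 = \left(\left(2 \cdot 9 \cdot 5 - 21\right) + 1701\right) + 142 = \left(\left(18 \cdot 5 - 21\right) + 1701\right) + 142 = \left(\left(90 - 21\right) + 1701\right) + 142 = \left(69 + 1701\right) + 142 = 1770 + 142 = 1912$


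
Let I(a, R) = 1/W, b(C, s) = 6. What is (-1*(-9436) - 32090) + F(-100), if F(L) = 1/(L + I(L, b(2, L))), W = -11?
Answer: -24942065/1101 ≈ -22654.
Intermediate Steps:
I(a, R) = -1/11 (I(a, R) = 1/(-11) = -1/11)
F(L) = 1/(-1/11 + L) (F(L) = 1/(L - 1/11) = 1/(-1/11 + L))
(-1*(-9436) - 32090) + F(-100) = (-1*(-9436) - 32090) + 11/(-1 + 11*(-100)) = (9436 - 32090) + 11/(-1 - 1100) = -22654 + 11/(-1101) = -22654 + 11*(-1/1101) = -22654 - 11/1101 = -24942065/1101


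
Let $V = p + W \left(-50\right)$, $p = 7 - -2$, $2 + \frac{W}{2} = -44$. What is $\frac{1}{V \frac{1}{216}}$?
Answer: $\frac{216}{4609} \approx 0.046865$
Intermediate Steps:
$W = -92$ ($W = -4 + 2 \left(-44\right) = -4 - 88 = -92$)
$p = 9$ ($p = 7 + 2 = 9$)
$V = 4609$ ($V = 9 - -4600 = 9 + 4600 = 4609$)
$\frac{1}{V \frac{1}{216}} = \frac{1}{4609 \cdot \frac{1}{216}} = \frac{1}{\frac{4609}{216}} = \frac{216}{4609}$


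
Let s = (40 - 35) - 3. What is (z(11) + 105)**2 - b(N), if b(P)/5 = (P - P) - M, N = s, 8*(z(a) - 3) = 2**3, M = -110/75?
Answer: 35621/3 ≈ 11874.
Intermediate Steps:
M = -22/15 (M = -110*1/75 = -22/15 ≈ -1.4667)
s = 2 (s = 5 - 3 = 2)
z(a) = 4 (z(a) = 3 + (1/8)*2**3 = 3 + (1/8)*8 = 3 + 1 = 4)
N = 2
b(P) = 22/3 (b(P) = 5*((P - P) - 1*(-22/15)) = 5*(0 + 22/15) = 5*(22/15) = 22/3)
(z(11) + 105)**2 - b(N) = (4 + 105)**2 - 1*22/3 = 109**2 - 22/3 = 11881 - 22/3 = 35621/3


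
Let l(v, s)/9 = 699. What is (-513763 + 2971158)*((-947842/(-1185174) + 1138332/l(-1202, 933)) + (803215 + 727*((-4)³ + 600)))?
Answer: 134935811525288488330/46024257 ≈ 2.9318e+12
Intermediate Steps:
l(v, s) = 6291 (l(v, s) = 9*699 = 6291)
(-513763 + 2971158)*((-947842/(-1185174) + 1138332/l(-1202, 933)) + (803215 + 727*((-4)³ + 600))) = (-513763 + 2971158)*((-947842/(-1185174) + 1138332/6291) + (803215 + 727*((-4)³ + 600))) = 2457395*((-947842*(-1/1185174) + 1138332*(1/6291)) + (803215 + 727*(-64 + 600))) = 2457395*((473921/592587 + 379444/2097) + (803215 + 727*536)) = 2457395*(8364718295/46024257 + (803215 + 389672)) = 2457395*(8364718295/46024257 + 1192887) = 2457395*(54910102578254/46024257) = 134935811525288488330/46024257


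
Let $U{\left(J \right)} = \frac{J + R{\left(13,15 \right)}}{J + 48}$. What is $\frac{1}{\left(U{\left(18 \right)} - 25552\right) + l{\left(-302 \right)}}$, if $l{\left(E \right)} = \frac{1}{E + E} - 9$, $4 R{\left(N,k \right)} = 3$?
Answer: $- \frac{13288}{339650815} \approx -3.9123 \cdot 10^{-5}$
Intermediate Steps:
$R{\left(N,k \right)} = \frac{3}{4}$ ($R{\left(N,k \right)} = \frac{1}{4} \cdot 3 = \frac{3}{4}$)
$U{\left(J \right)} = \frac{\frac{3}{4} + J}{48 + J}$ ($U{\left(J \right)} = \frac{J + \frac{3}{4}}{J + 48} = \frac{\frac{3}{4} + J}{48 + J}$)
$l{\left(E \right)} = -9 + \frac{1}{2 E}$ ($l{\left(E \right)} = \frac{1}{2 E} - 9 = -9 + \frac{1}{2 E}$)
$\frac{1}{\left(U{\left(18 \right)} - 25552\right) + l{\left(-302 \right)}} = \frac{1}{\left(\frac{\frac{3}{4} + 18}{48 + 18} - 25552\right) - \left(9 - \frac{1}{2 \left(-302\right)}\right)} = \frac{1}{\left(\frac{1}{66} \cdot \frac{75}{4} - 25552\right) + \left(-9 + \frac{1}{2} \left(- \frac{1}{302}\right)\right)} = \frac{1}{\left(\frac{1}{66} \cdot \frac{75}{4} - 25552\right) - \frac{5437}{604}} = \frac{1}{\left(\frac{25}{88} - 25552\right) - \frac{5437}{604}} = \frac{1}{- \frac{2248551}{88} - \frac{5437}{604}} = \frac{1}{- \frac{339650815}{13288}} = - \frac{13288}{339650815}$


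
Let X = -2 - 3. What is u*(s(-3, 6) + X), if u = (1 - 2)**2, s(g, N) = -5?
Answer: -10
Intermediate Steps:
X = -5
u = 1 (u = (-1)**2 = 1)
u*(s(-3, 6) + X) = 1*(-5 - 5) = 1*(-10) = -10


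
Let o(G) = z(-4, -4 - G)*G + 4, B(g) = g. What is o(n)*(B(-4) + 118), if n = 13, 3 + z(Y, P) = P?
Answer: -29184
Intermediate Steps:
z(Y, P) = -3 + P
o(G) = 4 + G*(-7 - G) (o(G) = (-3 + (-4 - G))*G + 4 = (-7 - G)*G + 4 = G*(-7 - G) + 4 = 4 + G*(-7 - G))
o(n)*(B(-4) + 118) = (4 - 1*13*(7 + 13))*(-4 + 118) = (4 - 1*13*20)*114 = (4 - 260)*114 = -256*114 = -29184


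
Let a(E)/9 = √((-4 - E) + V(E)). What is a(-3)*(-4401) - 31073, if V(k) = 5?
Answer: -110291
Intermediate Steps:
a(E) = 9*√(1 - E) (a(E) = 9*√((-4 - E) + 5) = 9*√(1 - E))
a(-3)*(-4401) - 31073 = (9*√(1 - 1*(-3)))*(-4401) - 31073 = (9*√(1 + 3))*(-4401) - 31073 = (9*√4)*(-4401) - 31073 = (9*2)*(-4401) - 31073 = 18*(-4401) - 31073 = -79218 - 31073 = -110291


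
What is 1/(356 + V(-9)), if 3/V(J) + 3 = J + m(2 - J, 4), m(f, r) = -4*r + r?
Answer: 8/2847 ≈ 0.0028100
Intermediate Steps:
m(f, r) = -3*r
V(J) = 3/(-15 + J) (V(J) = 3/(-3 + (J - 3*4)) = 3/(-3 + (J - 12)) = 3/(-3 + (-12 + J)) = 3/(-15 + J))
1/(356 + V(-9)) = 1/(356 + 3/(-15 - 9)) = 1/(356 + 3/(-24)) = 1/(356 + 3*(-1/24)) = 1/(356 - ⅛) = 1/(2847/8) = 8/2847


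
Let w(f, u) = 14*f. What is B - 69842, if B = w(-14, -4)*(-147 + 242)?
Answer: -88462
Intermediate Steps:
B = -18620 (B = (14*(-14))*(-147 + 242) = -196*95 = -18620)
B - 69842 = -18620 - 69842 = -88462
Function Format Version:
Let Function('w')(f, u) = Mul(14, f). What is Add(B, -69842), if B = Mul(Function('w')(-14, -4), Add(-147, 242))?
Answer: -88462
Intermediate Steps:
B = -18620 (B = Mul(Mul(14, -14), Add(-147, 242)) = Mul(-196, 95) = -18620)
Add(B, -69842) = Add(-18620, -69842) = -88462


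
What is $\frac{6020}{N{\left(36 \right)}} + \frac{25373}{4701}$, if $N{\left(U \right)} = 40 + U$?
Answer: $\frac{7557092}{89319} \approx 84.608$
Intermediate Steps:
$\frac{6020}{N{\left(36 \right)}} + \frac{25373}{4701} = \frac{6020}{40 + 36} + \frac{25373}{4701} = \frac{6020}{76} + 25373 \cdot \frac{1}{4701} = 6020 \cdot \frac{1}{76} + \frac{25373}{4701} = \frac{1505}{19} + \frac{25373}{4701} = \frac{7557092}{89319}$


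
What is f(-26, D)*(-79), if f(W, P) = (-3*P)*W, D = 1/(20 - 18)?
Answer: -3081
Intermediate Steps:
D = ½ (D = 1/2 = ½ ≈ 0.50000)
f(W, P) = -3*P*W
f(-26, D)*(-79) = -3*½*(-26)*(-79) = 39*(-79) = -3081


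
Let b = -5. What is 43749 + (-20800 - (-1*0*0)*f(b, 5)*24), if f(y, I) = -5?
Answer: 22949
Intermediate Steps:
43749 + (-20800 - (-1*0*0)*f(b, 5)*24) = 43749 + (-20800 - (-1*0*0)*(-5)*24) = 43749 + (-20800 - (0*0)*(-5)*24) = 43749 + (-20800 - 0*(-5)*24) = 43749 + (-20800 - 0*24) = 43749 + (-20800 - 1*0) = 43749 + (-20800 + 0) = 43749 - 20800 = 22949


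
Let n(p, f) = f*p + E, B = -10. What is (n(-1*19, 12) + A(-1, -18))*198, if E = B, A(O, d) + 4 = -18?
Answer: -51480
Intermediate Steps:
A(O, d) = -22 (A(O, d) = -4 - 18 = -22)
E = -10
n(p, f) = -10 + f*p (n(p, f) = f*p - 10 = -10 + f*p)
(n(-1*19, 12) + A(-1, -18))*198 = ((-10 + 12*(-1*19)) - 22)*198 = ((-10 + 12*(-19)) - 22)*198 = ((-10 - 228) - 22)*198 = (-238 - 22)*198 = -260*198 = -51480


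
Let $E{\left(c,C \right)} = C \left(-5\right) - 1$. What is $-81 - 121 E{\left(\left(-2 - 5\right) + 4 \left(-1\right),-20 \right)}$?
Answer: $-12060$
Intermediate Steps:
$E{\left(c,C \right)} = -1 - 5 C$ ($E{\left(c,C \right)} = - 5 C - 1 = -1 - 5 C$)
$-81 - 121 E{\left(\left(-2 - 5\right) + 4 \left(-1\right),-20 \right)} = -81 - 121 \left(-1 - -100\right) = -81 - 121 \left(-1 + 100\right) = -81 - 11979 = -12060$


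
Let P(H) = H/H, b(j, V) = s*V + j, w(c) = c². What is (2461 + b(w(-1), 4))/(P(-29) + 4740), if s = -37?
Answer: 2314/4741 ≈ 0.48808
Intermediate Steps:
b(j, V) = j - 37*V (b(j, V) = -37*V + j = j - 37*V)
P(H) = 1
(2461 + b(w(-1), 4))/(P(-29) + 4740) = (2461 + ((-1)² - 37*4))/(1 + 4740) = (2461 + (1 - 148))/4741 = (2461 - 147)*(1/4741) = 2314*(1/4741) = 2314/4741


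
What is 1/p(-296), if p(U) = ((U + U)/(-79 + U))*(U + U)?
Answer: -375/350464 ≈ -0.0010700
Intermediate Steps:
p(U) = 4*U**2/(-79 + U) (p(U) = ((2*U)/(-79 + U))*(2*U) = (2*U/(-79 + U))*(2*U) = 4*U**2/(-79 + U))
1/p(-296) = 1/(4*(-296)**2/(-79 - 296)) = 1/(4*87616/(-375)) = 1/(4*87616*(-1/375)) = 1/(-350464/375) = -375/350464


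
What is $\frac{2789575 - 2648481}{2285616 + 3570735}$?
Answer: $\frac{7426}{308229} \approx 0.024092$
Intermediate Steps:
$\frac{2789575 - 2648481}{2285616 + 3570735} = \frac{141094}{5856351} = 141094 \cdot \frac{1}{5856351} = \frac{7426}{308229}$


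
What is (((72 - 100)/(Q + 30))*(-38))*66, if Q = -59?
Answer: -70224/29 ≈ -2421.5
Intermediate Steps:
(((72 - 100)/(Q + 30))*(-38))*66 = (((72 - 100)/(-59 + 30))*(-38))*66 = (-28/(-29)*(-38))*66 = (-28*(-1/29)*(-38))*66 = ((28/29)*(-38))*66 = -1064/29*66 = -70224/29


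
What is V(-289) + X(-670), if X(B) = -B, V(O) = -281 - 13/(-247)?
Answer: 7392/19 ≈ 389.05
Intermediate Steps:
V(O) = -5338/19 (V(O) = -281 - 13*(-1/247) = -281 + 1/19 = -5338/19)
V(-289) + X(-670) = -5338/19 - 1*(-670) = -5338/19 + 670 = 7392/19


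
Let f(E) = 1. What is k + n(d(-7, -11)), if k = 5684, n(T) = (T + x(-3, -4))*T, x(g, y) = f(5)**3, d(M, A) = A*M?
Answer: 11690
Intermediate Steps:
x(g, y) = 1 (x(g, y) = 1**3 = 1)
n(T) = T*(1 + T) (n(T) = (T + 1)*T = (1 + T)*T = T*(1 + T))
k + n(d(-7, -11)) = 5684 + (-11*(-7))*(1 - 11*(-7)) = 5684 + 77*(1 + 77) = 5684 + 77*78 = 5684 + 6006 = 11690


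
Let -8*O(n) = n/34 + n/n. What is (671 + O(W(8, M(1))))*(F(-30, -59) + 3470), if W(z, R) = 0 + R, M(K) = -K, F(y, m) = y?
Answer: 39232985/17 ≈ 2.3078e+6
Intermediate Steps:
W(z, R) = R
O(n) = -⅛ - n/272 (O(n) = -(n/34 + n/n)/8 = -(n*(1/34) + 1)/8 = -(n/34 + 1)/8 = -(1 + n/34)/8 = -⅛ - n/272)
(671 + O(W(8, M(1))))*(F(-30, -59) + 3470) = (671 + (-⅛ - (-1)/272))*(-30 + 3470) = (671 + (-⅛ - 1/272*(-1)))*3440 = (671 + (-⅛ + 1/272))*3440 = (671 - 33/272)*3440 = (182479/272)*3440 = 39232985/17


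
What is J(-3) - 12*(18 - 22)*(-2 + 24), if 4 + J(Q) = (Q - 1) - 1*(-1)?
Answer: 1049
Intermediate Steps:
J(Q) = -4 + Q (J(Q) = -4 + ((Q - 1) - 1*(-1)) = -4 + ((-1 + Q) + 1) = -4 + Q)
J(-3) - 12*(18 - 22)*(-2 + 24) = (-4 - 3) - 12*(18 - 22)*(-2 + 24) = -7 - (-48)*22 = -7 - 12*(-88) = -7 + 1056 = 1049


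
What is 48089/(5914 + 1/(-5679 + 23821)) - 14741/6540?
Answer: 4124108110871/701688300060 ≈ 5.8774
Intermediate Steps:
48089/(5914 + 1/(-5679 + 23821)) - 14741/6540 = 48089/(5914 + 1/18142) - 14741*1/6540 = 48089/(5914 + 1/18142) - 14741/6540 = 48089/(107291789/18142) - 14741/6540 = 48089*(18142/107291789) - 14741/6540 = 872430638/107291789 - 14741/6540 = 4124108110871/701688300060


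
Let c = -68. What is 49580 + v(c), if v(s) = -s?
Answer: 49648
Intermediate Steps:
49580 + v(c) = 49580 - 1*(-68) = 49580 + 68 = 49648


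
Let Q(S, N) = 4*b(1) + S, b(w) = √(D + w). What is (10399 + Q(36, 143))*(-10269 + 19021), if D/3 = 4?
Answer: 91327120 + 35008*√13 ≈ 9.1453e+7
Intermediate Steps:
D = 12 (D = 3*4 = 12)
b(w) = √(12 + w)
Q(S, N) = S + 4*√13 (Q(S, N) = 4*√(12 + 1) + S = 4*√13 + S = S + 4*√13)
(10399 + Q(36, 143))*(-10269 + 19021) = (10399 + (36 + 4*√13))*(-10269 + 19021) = (10435 + 4*√13)*8752 = 91327120 + 35008*√13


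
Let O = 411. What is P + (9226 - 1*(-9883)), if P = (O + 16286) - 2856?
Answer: 32950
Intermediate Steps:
P = 13841 (P = (411 + 16286) - 2856 = 16697 - 2856 = 13841)
P + (9226 - 1*(-9883)) = 13841 + (9226 - 1*(-9883)) = 13841 + (9226 + 9883) = 13841 + 19109 = 32950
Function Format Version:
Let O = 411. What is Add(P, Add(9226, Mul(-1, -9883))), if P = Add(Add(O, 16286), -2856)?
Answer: 32950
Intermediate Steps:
P = 13841 (P = Add(Add(411, 16286), -2856) = Add(16697, -2856) = 13841)
Add(P, Add(9226, Mul(-1, -9883))) = Add(13841, Add(9226, Mul(-1, -9883))) = Add(13841, Add(9226, 9883)) = Add(13841, 19109) = 32950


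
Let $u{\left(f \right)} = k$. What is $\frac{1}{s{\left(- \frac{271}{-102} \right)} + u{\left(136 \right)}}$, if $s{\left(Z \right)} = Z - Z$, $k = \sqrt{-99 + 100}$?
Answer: $1$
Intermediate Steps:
$k = 1$ ($k = \sqrt{1} = 1$)
$u{\left(f \right)} = 1$
$s{\left(Z \right)} = 0$
$\frac{1}{s{\left(- \frac{271}{-102} \right)} + u{\left(136 \right)}} = \frac{1}{0 + 1} = 1^{-1} = 1$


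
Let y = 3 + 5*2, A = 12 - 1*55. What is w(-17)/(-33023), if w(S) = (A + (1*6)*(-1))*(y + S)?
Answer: -196/33023 ≈ -0.0059353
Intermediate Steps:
A = -43 (A = 12 - 55 = -43)
y = 13 (y = 3 + 10 = 13)
w(S) = -637 - 49*S (w(S) = (-43 + (1*6)*(-1))*(13 + S) = (-43 + 6*(-1))*(13 + S) = (-43 - 6)*(13 + S) = -49*(13 + S) = -637 - 49*S)
w(-17)/(-33023) = (-637 - 49*(-17))/(-33023) = (-637 + 833)*(-1/33023) = 196*(-1/33023) = -196/33023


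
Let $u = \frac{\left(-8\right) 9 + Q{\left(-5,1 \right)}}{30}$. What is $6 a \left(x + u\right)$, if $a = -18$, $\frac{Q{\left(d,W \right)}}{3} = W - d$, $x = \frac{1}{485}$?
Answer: $\frac{94176}{485} \approx 194.18$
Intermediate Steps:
$x = \frac{1}{485} \approx 0.0020619$
$Q{\left(d,W \right)} = - 3 d + 3 W$ ($Q{\left(d,W \right)} = 3 \left(W - d\right) = - 3 d + 3 W$)
$u = - \frac{9}{5}$ ($u = \frac{\left(-8\right) 9 + \left(\left(-3\right) \left(-5\right) + 3 \cdot 1\right)}{30} = \left(-72 + \left(15 + 3\right)\right) \frac{1}{30} = \left(-72 + 18\right) \frac{1}{30} = \left(-54\right) \frac{1}{30} = - \frac{9}{5} \approx -1.8$)
$6 a \left(x + u\right) = 6 \left(-18\right) \left(\frac{1}{485} - \frac{9}{5}\right) = \left(-108\right) \left(- \frac{872}{485}\right) = \frac{94176}{485}$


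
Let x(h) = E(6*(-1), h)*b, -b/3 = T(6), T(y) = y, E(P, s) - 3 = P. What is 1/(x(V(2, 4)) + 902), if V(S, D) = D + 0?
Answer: 1/956 ≈ 0.0010460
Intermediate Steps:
E(P, s) = 3 + P
b = -18 (b = -3*6 = -18)
V(S, D) = D
x(h) = 54 (x(h) = (3 + 6*(-1))*(-18) = (3 - 6)*(-18) = -3*(-18) = 54)
1/(x(V(2, 4)) + 902) = 1/(54 + 902) = 1/956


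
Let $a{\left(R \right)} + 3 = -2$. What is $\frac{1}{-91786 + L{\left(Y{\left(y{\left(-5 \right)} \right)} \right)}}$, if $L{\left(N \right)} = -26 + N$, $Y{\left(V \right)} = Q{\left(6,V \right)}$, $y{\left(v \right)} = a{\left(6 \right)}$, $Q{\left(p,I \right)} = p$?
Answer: $- \frac{1}{91806} \approx -1.0893 \cdot 10^{-5}$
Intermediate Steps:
$a{\left(R \right)} = -5$ ($a{\left(R \right)} = -3 - 2 = -5$)
$y{\left(v \right)} = -5$
$Y{\left(V \right)} = 6$
$\frac{1}{-91786 + L{\left(Y{\left(y{\left(-5 \right)} \right)} \right)}} = \frac{1}{-91786 + \left(-26 + 6\right)} = \frac{1}{-91786 - 20} = \frac{1}{-91806} = - \frac{1}{91806}$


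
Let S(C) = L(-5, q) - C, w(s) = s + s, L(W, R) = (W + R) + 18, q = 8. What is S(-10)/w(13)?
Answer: 31/26 ≈ 1.1923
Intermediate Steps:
L(W, R) = 18 + R + W (L(W, R) = (R + W) + 18 = 18 + R + W)
w(s) = 2*s
S(C) = 21 - C (S(C) = (18 + 8 - 5) - C = 21 - C)
S(-10)/w(13) = (21 - 1*(-10))/((2*13)) = (21 + 10)/26 = 31*(1/26) = 31/26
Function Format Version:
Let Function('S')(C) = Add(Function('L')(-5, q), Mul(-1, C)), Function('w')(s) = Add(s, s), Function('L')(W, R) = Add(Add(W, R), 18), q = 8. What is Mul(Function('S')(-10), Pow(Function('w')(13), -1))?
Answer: Rational(31, 26) ≈ 1.1923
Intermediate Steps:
Function('L')(W, R) = Add(18, R, W) (Function('L')(W, R) = Add(Add(R, W), 18) = Add(18, R, W))
Function('w')(s) = Mul(2, s)
Function('S')(C) = Add(21, Mul(-1, C)) (Function('S')(C) = Add(Add(18, 8, -5), Mul(-1, C)) = Add(21, Mul(-1, C)))
Mul(Function('S')(-10), Pow(Function('w')(13), -1)) = Mul(Add(21, Mul(-1, -10)), Pow(Mul(2, 13), -1)) = Mul(Add(21, 10), Pow(26, -1)) = Mul(31, Rational(1, 26)) = Rational(31, 26)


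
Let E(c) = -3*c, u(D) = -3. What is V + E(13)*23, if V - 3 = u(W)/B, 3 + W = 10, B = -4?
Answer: -3573/4 ≈ -893.25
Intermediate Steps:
W = 7 (W = -3 + 10 = 7)
V = 15/4 (V = 3 - 3/(-4) = 3 - 3*(-1/4) = 3 + 3/4 = 15/4 ≈ 3.7500)
V + E(13)*23 = 15/4 - 3*13*23 = 15/4 - 39*23 = 15/4 - 897 = -3573/4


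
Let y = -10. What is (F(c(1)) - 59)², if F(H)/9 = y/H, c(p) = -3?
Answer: 841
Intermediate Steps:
F(H) = -90/H (F(H) = 9*(-10/H) = -90/H)
(F(c(1)) - 59)² = (-90/(-3) - 59)² = (-90*(-⅓) - 59)² = (30 - 59)² = (-29)² = 841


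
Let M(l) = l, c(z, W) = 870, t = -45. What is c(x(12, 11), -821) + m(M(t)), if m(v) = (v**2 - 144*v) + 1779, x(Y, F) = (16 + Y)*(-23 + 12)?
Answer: 11154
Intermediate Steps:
x(Y, F) = -176 - 11*Y (x(Y, F) = (16 + Y)*(-11) = -176 - 11*Y)
m(v) = 1779 + v**2 - 144*v
c(x(12, 11), -821) + m(M(t)) = 870 + (1779 + (-45)**2 - 144*(-45)) = 870 + (1779 + 2025 + 6480) = 870 + 10284 = 11154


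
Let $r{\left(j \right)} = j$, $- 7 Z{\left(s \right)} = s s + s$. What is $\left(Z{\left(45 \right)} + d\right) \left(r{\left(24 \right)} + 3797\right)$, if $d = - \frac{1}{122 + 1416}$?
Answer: $- \frac{12164791607}{10766} \approx -1.1299 \cdot 10^{6}$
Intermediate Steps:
$Z{\left(s \right)} = - \frac{s}{7} - \frac{s^{2}}{7}$ ($Z{\left(s \right)} = - \frac{s s + s}{7} = - \frac{s^{2} + s}{7} = - \frac{s + s^{2}}{7} = - \frac{s}{7} - \frac{s^{2}}{7}$)
$d = - \frac{1}{1538} \approx -0.0006502$
$\left(Z{\left(45 \right)} + d\right) \left(r{\left(24 \right)} + 3797\right) = \left(\left(- \frac{1}{7}\right) 45 \left(1 + 45\right) - \frac{1}{1538}\right) \left(24 + 3797\right) = \left(\left(- \frac{1}{7}\right) 45 \cdot 46 - \frac{1}{1538}\right) 3821 = \left(- \frac{2070}{7} - \frac{1}{1538}\right) 3821 = \left(- \frac{3183667}{10766}\right) 3821 = - \frac{12164791607}{10766}$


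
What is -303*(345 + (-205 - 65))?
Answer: -22725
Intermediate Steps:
-303*(345 + (-205 - 65)) = -303*(345 - 270) = -303*75 = -22725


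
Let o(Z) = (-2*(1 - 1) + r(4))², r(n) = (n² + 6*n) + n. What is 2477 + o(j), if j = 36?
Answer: 4413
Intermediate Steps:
r(n) = n² + 7*n
o(Z) = 1936 (o(Z) = (-2*(1 - 1) + 4*(7 + 4))² = (-2*0 + 4*11)² = (0 + 44)² = 44² = 1936)
2477 + o(j) = 2477 + 1936 = 4413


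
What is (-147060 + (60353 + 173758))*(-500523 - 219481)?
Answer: -62677068204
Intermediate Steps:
(-147060 + (60353 + 173758))*(-500523 - 219481) = (-147060 + 234111)*(-720004) = 87051*(-720004) = -62677068204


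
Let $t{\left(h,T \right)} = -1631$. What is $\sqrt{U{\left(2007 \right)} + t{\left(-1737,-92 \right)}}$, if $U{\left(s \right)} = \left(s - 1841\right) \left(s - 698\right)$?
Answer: $\sqrt{215663} \approx 464.4$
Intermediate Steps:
$U{\left(s \right)} = \left(-1841 + s\right) \left(-698 + s\right)$
$\sqrt{U{\left(2007 \right)} + t{\left(-1737,-92 \right)}} = \sqrt{\left(1285018 + 2007^{2} - 5095773\right) - 1631} = \sqrt{\left(1285018 + 4028049 - 5095773\right) - 1631} = \sqrt{217294 - 1631} = \sqrt{215663}$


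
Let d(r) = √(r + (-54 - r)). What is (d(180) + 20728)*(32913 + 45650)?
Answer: 1628453864 + 235689*I*√6 ≈ 1.6285e+9 + 5.7732e+5*I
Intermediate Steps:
d(r) = 3*I*√6 (d(r) = √(-54) = 3*I*√6)
(d(180) + 20728)*(32913 + 45650) = (3*I*√6 + 20728)*(32913 + 45650) = (20728 + 3*I*√6)*78563 = 1628453864 + 235689*I*√6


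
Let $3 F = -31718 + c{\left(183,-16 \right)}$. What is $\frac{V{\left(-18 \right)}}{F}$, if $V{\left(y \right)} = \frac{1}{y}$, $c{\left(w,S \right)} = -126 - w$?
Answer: $\frac{1}{192162} \approx 5.2039 \cdot 10^{-6}$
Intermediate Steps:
$F = - \frac{32027}{3}$ ($F = \frac{-31718 - 309}{3} = \frac{1}{3} \left(-32027\right) = - \frac{32027}{3} \approx -10676.0$)
$\frac{V{\left(-18 \right)}}{F} = \frac{1}{\left(-18\right) \left(- \frac{32027}{3}\right)} = \left(- \frac{1}{18}\right) \left(- \frac{3}{32027}\right) = \frac{1}{192162}$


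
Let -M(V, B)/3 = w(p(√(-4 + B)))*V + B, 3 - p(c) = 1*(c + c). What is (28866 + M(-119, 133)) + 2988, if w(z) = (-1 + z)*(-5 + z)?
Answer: 214239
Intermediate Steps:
p(c) = 3 - 2*c (p(c) = 3 - (c + c) = 3 - 2*c)
M(V, B) = -3*B - 3*V*(-13 + (3 - 2*√(-4 + B))² + 12*√(-4 + B)) (M(V, B) = -3*((5 + (3 - 2*√(-4 + B))² - 6*(3 - 2*√(-4 + B)))*V + B) = -3*((5 + (3 - 2*√(-4 + B))² + (-18 + 12*√(-4 + B)))*V + B) = -3*((-13 + (3 - 2*√(-4 + B))² + 12*√(-4 + B))*V + B) = -3*(V*(-13 + (3 - 2*√(-4 + B))² + 12*√(-4 + B)) + B) = -3*(B + V*(-13 + (3 - 2*√(-4 + B))² + 12*√(-4 + B))) = -3*B - 3*V*(-13 + (3 - 2*√(-4 + B))² + 12*√(-4 + B)))
(28866 + M(-119, 133)) + 2988 = (28866 + (-3*133 + 60*(-119) - 12*133*(-119))) + 2988 = (28866 + (-399 - 7140 + 189924)) + 2988 = (28866 + 182385) + 2988 = 211251 + 2988 = 214239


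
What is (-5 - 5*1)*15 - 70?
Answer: -220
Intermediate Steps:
(-5 - 5*1)*15 - 70 = (-5 - 5)*15 - 70 = -10*15 - 70 = -150 - 70 = -220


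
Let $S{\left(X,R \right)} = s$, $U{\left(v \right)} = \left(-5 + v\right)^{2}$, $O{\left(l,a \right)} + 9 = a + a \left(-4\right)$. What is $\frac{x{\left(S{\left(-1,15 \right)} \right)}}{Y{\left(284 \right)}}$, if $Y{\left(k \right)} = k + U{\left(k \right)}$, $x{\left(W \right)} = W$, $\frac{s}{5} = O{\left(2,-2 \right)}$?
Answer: $- \frac{3}{15625} \approx -0.000192$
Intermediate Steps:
$O{\left(l,a \right)} = -9 - 3 a$ ($O{\left(l,a \right)} = -9 + \left(a + a \left(-4\right)\right) = -9 + \left(a - 4 a\right) = -9 - 3 a$)
$s = -15$ ($s = 5 \left(-9 - -6\right) = 5 \left(-9 + 6\right) = 5 \left(-3\right) = -15$)
$S{\left(X,R \right)} = -15$
$Y{\left(k \right)} = k + \left(-5 + k\right)^{2}$
$\frac{x{\left(S{\left(-1,15 \right)} \right)}}{Y{\left(284 \right)}} = - \frac{15}{284 + \left(-5 + 284\right)^{2}} = - \frac{15}{284 + 279^{2}} = - \frac{15}{284 + 77841} = - \frac{15}{78125} = \left(-15\right) \frac{1}{78125} = - \frac{3}{15625}$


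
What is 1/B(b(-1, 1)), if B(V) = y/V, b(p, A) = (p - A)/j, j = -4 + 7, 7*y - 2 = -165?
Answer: 14/489 ≈ 0.028630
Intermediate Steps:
y = -163/7 (y = 2/7 + (1/7)*(-165) = 2/7 - 165/7 = -163/7 ≈ -23.286)
j = 3
b(p, A) = -A/3 + p/3 (b(p, A) = (p - A)/3 = (p - A)*(1/3) = -A/3 + p/3)
B(V) = -163/(7*V)
1/B(b(-1, 1)) = 1/(-163/(7*(-1/3*1 + (1/3)*(-1)))) = 1/(-163/(7*(-1/3 - 1/3))) = 1/(-163/(7*(-2/3))) = 1/(-163/7*(-3/2)) = 1/(489/14) = 14/489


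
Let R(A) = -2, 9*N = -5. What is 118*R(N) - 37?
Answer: -273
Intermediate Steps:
N = -5/9 (N = (⅑)*(-5) = -5/9 ≈ -0.55556)
118*R(N) - 37 = 118*(-2) - 37 = -236 - 37 = -273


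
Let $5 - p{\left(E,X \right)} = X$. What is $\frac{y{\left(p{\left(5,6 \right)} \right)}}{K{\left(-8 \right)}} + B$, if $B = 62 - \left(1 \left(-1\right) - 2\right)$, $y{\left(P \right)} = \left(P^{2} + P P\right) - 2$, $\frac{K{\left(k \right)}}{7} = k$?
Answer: $65$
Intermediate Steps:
$p{\left(E,X \right)} = 5 - X$
$K{\left(k \right)} = 7 k$
$y{\left(P \right)} = -2 + 2 P^{2}$ ($y{\left(P \right)} = \left(P^{2} + P^{2}\right) - 2 = 2 P^{2} - 2 = -2 + 2 P^{2}$)
$B = 65$ ($B = 62 - \left(-1 - 2\right) = 62 - -3 = 62 + 3 = 65$)
$\frac{y{\left(p{\left(5,6 \right)} \right)}}{K{\left(-8 \right)}} + B = \frac{-2 + 2 \left(5 - 6\right)^{2}}{7 \left(-8\right)} + 65 = \frac{-2 + 2 \left(5 - 6\right)^{2}}{-56} + 65 = \left(-2 + 2 \left(-1\right)^{2}\right) \left(- \frac{1}{56}\right) + 65 = \left(-2 + 2 \cdot 1\right) \left(- \frac{1}{56}\right) + 65 = \left(-2 + 2\right) \left(- \frac{1}{56}\right) + 65 = 0 \left(- \frac{1}{56}\right) + 65 = 0 + 65 = 65$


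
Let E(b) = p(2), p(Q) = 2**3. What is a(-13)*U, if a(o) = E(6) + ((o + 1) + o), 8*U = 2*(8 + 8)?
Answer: -68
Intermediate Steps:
p(Q) = 8
E(b) = 8
U = 4 (U = (2*(8 + 8))/8 = (2*16)/8 = (1/8)*32 = 4)
a(o) = 9 + 2*o (a(o) = 8 + ((o + 1) + o) = 8 + ((1 + o) + o) = 8 + (1 + 2*o) = 9 + 2*o)
a(-13)*U = (9 + 2*(-13))*4 = (9 - 26)*4 = -17*4 = -68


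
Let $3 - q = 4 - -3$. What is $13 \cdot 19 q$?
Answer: $-988$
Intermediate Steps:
$q = -4$ ($q = 3 - \left(4 - -3\right) = 3 - \left(4 + 3\right) = 3 - 7 = -4$)
$13 \cdot 19 q = 13 \cdot 19 \left(-4\right) = 247 \left(-4\right) = -988$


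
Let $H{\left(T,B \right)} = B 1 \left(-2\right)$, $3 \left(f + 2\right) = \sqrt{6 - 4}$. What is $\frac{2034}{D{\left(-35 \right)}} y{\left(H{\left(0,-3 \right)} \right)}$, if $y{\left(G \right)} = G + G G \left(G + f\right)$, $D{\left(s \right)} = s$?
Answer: $- \frac{61020}{7} - \frac{24408 \sqrt{2}}{35} \approx -9703.4$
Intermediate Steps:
$f = -2 + \frac{\sqrt{2}}{3}$ ($f = -2 + \frac{\sqrt{6 - 4}}{3} = -2 + \frac{\sqrt{2}}{3} \approx -1.5286$)
$H{\left(T,B \right)} = - 2 B$ ($H{\left(T,B \right)} = B \left(-2\right) = - 2 B$)
$y{\left(G \right)} = G + G^{2} \left(-2 + G + \frac{\sqrt{2}}{3}\right)$ ($y{\left(G \right)} = G + G G \left(G - \left(2 - \frac{\sqrt{2}}{3}\right)\right) = G + G G \left(-2 + G + \frac{\sqrt{2}}{3}\right) = G + G^{2} \left(-2 + G + \frac{\sqrt{2}}{3}\right)$)
$\frac{2034}{D{\left(-35 \right)}} y{\left(H{\left(0,-3 \right)} \right)} = \frac{2034}{-35} \frac{\left(-2\right) \left(-3\right) \left(3 + 3 \left(\left(-2\right) \left(-3\right)\right)^{2} - \left(-2\right) \left(-3\right) \left(6 - \sqrt{2}\right)\right)}{3} = 2034 \left(- \frac{1}{35}\right) \frac{1}{3} \cdot 6 \left(3 + 3 \cdot 6^{2} - 6 \left(6 - \sqrt{2}\right)\right) = - \frac{2034 \cdot \frac{1}{3} \cdot 6 \left(3 + 3 \cdot 36 - \left(36 - 6 \sqrt{2}\right)\right)}{35} = - \frac{2034 \cdot \frac{1}{3} \cdot 6 \left(3 + 108 - \left(36 - 6 \sqrt{2}\right)\right)}{35} = - \frac{2034 \cdot \frac{1}{3} \cdot 6 \left(75 + 6 \sqrt{2}\right)}{35} = - \frac{2034 \left(150 + 12 \sqrt{2}\right)}{35} = - \frac{61020}{7} - \frac{24408 \sqrt{2}}{35}$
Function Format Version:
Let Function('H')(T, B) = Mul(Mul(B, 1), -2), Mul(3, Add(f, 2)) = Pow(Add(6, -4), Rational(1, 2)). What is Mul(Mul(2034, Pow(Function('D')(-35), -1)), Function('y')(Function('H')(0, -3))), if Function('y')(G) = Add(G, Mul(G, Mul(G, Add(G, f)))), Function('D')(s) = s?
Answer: Add(Rational(-61020, 7), Mul(Rational(-24408, 35), Pow(2, Rational(1, 2)))) ≈ -9703.4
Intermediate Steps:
f = Add(-2, Mul(Rational(1, 3), Pow(2, Rational(1, 2)))) (f = Add(-2, Mul(Rational(1, 3), Pow(Add(6, -4), Rational(1, 2)))) = Add(-2, Mul(Rational(1, 3), Pow(2, Rational(1, 2)))) ≈ -1.5286)
Function('H')(T, B) = Mul(-2, B) (Function('H')(T, B) = Mul(B, -2) = Mul(-2, B))
Function('y')(G) = Add(G, Mul(Pow(G, 2), Add(-2, G, Mul(Rational(1, 3), Pow(2, Rational(1, 2)))))) (Function('y')(G) = Add(G, Mul(G, Mul(G, Add(G, Add(-2, Mul(Rational(1, 3), Pow(2, Rational(1, 2)))))))) = Add(G, Mul(G, Mul(G, Add(-2, G, Mul(Rational(1, 3), Pow(2, Rational(1, 2))))))) = Add(G, Mul(Pow(G, 2), Add(-2, G, Mul(Rational(1, 3), Pow(2, Rational(1, 2)))))))
Mul(Mul(2034, Pow(Function('D')(-35), -1)), Function('y')(Function('H')(0, -3))) = Mul(Mul(2034, Pow(-35, -1)), Mul(Rational(1, 3), Mul(-2, -3), Add(3, Mul(3, Pow(Mul(-2, -3), 2)), Mul(-1, Mul(-2, -3), Add(6, Mul(-1, Pow(2, Rational(1, 2)))))))) = Mul(Mul(2034, Rational(-1, 35)), Mul(Rational(1, 3), 6, Add(3, Mul(3, Pow(6, 2)), Mul(-1, 6, Add(6, Mul(-1, Pow(2, Rational(1, 2)))))))) = Mul(Rational(-2034, 35), Mul(Rational(1, 3), 6, Add(3, Mul(3, 36), Add(-36, Mul(6, Pow(2, Rational(1, 2))))))) = Mul(Rational(-2034, 35), Mul(Rational(1, 3), 6, Add(3, 108, Add(-36, Mul(6, Pow(2, Rational(1, 2))))))) = Mul(Rational(-2034, 35), Mul(Rational(1, 3), 6, Add(75, Mul(6, Pow(2, Rational(1, 2)))))) = Mul(Rational(-2034, 35), Add(150, Mul(12, Pow(2, Rational(1, 2))))) = Add(Rational(-61020, 7), Mul(Rational(-24408, 35), Pow(2, Rational(1, 2))))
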